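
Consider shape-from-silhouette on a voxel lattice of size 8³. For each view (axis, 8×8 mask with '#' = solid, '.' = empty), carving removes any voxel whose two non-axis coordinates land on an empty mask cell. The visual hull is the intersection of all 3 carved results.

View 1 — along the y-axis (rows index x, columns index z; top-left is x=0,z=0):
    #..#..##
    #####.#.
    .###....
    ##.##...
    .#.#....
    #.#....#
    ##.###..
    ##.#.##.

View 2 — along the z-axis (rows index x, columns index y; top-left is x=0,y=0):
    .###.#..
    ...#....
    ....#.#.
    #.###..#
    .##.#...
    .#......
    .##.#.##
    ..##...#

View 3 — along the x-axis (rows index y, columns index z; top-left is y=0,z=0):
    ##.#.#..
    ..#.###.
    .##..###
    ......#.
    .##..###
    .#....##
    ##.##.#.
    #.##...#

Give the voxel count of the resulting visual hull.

before carving: 512 voxels (8×8×8)
after view 1 [y-axis, 32 of 64 cells solid] → remaining = 256
after view 2 [z-axis, 24 of 64 cells solid] → remaining = 97
after view 3 [x-axis, 31 of 64 cells solid] → remaining = 39

39 voxels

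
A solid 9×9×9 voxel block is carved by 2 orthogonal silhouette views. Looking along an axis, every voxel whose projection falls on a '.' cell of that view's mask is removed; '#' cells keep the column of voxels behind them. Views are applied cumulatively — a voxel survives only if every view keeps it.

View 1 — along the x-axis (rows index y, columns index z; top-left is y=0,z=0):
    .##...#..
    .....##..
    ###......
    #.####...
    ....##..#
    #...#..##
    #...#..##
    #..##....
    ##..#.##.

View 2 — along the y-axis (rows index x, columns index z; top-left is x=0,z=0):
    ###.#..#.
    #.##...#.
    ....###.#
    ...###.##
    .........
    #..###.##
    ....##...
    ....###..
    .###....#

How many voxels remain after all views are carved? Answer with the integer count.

full grid |V| = 729
carve view 1 (along x, YZ-mask fill 32/81): 288 voxels remain
carve view 2 (along y, XZ-mask fill 33/81): 122 voxels remain

|visual hull| = 122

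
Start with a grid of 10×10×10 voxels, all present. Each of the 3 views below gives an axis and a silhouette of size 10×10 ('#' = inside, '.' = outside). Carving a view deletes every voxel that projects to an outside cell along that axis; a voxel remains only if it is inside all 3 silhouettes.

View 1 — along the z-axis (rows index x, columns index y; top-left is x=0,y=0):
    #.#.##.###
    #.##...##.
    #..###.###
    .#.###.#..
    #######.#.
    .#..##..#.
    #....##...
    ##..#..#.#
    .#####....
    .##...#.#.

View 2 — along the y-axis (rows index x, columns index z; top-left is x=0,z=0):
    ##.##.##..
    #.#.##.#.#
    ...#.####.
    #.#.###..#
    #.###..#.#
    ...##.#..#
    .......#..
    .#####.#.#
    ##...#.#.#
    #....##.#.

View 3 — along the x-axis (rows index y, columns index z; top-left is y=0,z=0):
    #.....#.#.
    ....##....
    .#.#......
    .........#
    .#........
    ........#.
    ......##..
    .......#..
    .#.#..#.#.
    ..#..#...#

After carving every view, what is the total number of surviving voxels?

48 voxels

initial block: 10^3 = 1000
V1 z: intersect with XY mask (53 set) -- 530 left
V2 y: intersect with XZ mask (50 set) -- 280 left
V3 x: intersect with YZ mask (20 set) -- 48 left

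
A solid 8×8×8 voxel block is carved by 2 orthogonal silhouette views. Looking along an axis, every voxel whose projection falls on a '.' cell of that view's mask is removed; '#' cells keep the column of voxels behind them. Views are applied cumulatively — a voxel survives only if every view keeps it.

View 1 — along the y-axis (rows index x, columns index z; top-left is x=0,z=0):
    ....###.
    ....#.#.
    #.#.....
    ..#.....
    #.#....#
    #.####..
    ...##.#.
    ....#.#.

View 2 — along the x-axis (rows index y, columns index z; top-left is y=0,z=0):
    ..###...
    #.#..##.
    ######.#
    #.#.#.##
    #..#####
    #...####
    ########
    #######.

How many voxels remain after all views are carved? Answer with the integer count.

start: 8×8×8 = 512 voxels
carve view 1 (along y, XZ-mask fill 21/64): 168 voxels remain
carve view 2 (along x, YZ-mask fill 45/64): 131 voxels remain

voxel count = 131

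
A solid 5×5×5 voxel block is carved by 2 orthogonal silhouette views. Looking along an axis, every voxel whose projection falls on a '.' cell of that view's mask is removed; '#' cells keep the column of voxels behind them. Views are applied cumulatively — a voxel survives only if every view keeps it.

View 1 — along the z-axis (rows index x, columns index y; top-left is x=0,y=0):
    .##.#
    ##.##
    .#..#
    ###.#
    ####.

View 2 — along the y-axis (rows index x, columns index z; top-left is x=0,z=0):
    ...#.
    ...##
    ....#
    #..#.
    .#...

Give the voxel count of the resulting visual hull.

full grid |V| = 125
after view 1 [z-axis, 17 of 25 cells solid] → remaining = 85
after view 2 [y-axis, 7 of 25 cells solid] → remaining = 25

25 voxels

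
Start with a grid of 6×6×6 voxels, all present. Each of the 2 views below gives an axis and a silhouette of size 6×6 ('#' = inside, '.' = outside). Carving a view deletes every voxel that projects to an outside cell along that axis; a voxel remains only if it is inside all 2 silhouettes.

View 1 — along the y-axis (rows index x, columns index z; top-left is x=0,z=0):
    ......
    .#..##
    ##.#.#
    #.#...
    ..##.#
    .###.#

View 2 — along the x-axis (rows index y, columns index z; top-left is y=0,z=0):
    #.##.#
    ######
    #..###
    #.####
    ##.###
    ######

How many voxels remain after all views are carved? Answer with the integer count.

|visual hull| = 80

initial block: 6^3 = 216
V1 y: intersect with XZ mask (16 set) -- 96 left
V2 x: intersect with YZ mask (30 set) -- 80 left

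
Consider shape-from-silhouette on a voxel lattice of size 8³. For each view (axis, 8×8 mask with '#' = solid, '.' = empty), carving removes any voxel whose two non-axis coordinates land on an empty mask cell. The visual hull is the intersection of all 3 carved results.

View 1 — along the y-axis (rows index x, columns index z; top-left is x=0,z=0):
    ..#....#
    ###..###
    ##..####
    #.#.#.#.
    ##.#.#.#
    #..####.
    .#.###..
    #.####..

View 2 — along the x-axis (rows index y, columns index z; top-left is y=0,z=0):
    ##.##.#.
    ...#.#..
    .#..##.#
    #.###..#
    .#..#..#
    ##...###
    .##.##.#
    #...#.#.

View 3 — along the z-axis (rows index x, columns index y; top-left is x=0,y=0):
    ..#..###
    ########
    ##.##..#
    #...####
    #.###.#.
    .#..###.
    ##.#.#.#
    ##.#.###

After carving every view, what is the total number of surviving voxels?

100 voxels

before carving: 512 voxels (8×8×8)
V1 y: intersect with XZ mask (37 set) -- 296 left
V2 x: intersect with YZ mask (32 set) -- 150 left
V3 z: intersect with XY mask (42 set) -- 100 left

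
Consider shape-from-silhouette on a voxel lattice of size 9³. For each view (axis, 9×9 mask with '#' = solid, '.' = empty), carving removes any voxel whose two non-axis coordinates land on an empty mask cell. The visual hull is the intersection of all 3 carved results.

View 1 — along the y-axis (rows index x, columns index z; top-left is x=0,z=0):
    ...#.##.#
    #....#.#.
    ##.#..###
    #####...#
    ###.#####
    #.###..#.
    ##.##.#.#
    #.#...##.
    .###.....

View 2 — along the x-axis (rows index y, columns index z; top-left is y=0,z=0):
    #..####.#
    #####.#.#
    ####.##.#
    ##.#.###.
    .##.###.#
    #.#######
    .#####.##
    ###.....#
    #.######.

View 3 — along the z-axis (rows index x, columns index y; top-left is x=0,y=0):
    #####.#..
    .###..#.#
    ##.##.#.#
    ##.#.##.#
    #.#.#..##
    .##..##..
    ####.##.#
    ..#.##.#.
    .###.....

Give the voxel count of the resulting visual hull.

before carving: 729 voxels (9×9×9)
step 1: project along y, AND mask (45/81) → |grid| = 405
step 2: project along x, AND mask (58/81) → |grid| = 291
step 3: project along z, AND mask (46/81) → |grid| = 178

voxel count = 178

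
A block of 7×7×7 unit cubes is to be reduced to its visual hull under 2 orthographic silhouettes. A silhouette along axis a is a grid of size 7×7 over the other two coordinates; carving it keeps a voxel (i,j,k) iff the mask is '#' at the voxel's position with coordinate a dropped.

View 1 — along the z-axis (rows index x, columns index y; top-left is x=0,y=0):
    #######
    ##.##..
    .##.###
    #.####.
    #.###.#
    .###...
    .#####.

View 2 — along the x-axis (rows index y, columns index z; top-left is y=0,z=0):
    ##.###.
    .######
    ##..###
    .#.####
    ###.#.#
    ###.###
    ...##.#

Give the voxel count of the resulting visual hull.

voxel count = 173

before carving: 343 voxels (7×7×7)
  1. axis=2 (XY plane), |mask|=34  ⇒  voxels=238
  2. axis=0 (YZ plane), |mask|=35  ⇒  voxels=173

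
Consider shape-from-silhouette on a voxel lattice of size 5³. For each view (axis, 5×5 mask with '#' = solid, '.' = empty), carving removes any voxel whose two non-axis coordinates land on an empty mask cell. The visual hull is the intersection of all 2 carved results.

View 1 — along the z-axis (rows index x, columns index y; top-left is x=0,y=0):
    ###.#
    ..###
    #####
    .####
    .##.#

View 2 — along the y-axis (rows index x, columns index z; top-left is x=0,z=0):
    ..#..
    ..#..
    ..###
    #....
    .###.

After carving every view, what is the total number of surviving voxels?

voxel count = 35

start: 5×5×5 = 125 voxels
V1 z: intersect with XY mask (19 set) -- 95 left
V2 y: intersect with XZ mask (9 set) -- 35 left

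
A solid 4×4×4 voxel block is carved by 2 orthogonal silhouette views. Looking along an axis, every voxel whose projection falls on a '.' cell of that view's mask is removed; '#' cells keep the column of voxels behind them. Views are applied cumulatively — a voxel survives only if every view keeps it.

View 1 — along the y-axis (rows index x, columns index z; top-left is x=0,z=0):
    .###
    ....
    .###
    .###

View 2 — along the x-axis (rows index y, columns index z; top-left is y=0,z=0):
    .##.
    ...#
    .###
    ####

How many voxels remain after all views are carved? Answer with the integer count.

start: 4×4×4 = 64 voxels
[1] y-view keeps 9 columns → grid now 36
[2] x-view keeps 10 columns → grid now 27

27 voxels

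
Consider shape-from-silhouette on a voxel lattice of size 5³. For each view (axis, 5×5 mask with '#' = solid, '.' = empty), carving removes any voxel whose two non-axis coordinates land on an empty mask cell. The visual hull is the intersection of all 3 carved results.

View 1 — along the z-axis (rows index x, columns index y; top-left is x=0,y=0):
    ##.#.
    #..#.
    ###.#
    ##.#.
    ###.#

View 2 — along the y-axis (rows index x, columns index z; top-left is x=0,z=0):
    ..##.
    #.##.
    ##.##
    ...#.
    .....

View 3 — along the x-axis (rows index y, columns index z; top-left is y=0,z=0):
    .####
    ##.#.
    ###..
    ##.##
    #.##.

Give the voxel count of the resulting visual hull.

before carving: 125 voxels (5×5×5)
V1 z: intersect with XY mask (16 set) -- 80 left
V2 y: intersect with XZ mask (10 set) -- 31 left
V3 x: intersect with YZ mask (17 set) -- 21 left

21 voxels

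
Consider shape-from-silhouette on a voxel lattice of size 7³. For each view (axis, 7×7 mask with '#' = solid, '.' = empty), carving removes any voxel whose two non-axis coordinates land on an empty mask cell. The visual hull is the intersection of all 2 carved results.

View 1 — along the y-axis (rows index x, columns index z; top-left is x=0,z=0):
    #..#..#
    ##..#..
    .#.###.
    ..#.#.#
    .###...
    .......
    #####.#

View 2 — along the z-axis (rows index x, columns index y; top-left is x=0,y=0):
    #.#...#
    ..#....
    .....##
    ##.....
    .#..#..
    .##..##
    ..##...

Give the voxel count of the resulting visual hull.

44 voxels

start: 7×7×7 = 343 voxels
  1. axis=1 (XZ plane), |mask|=22  ⇒  voxels=154
  2. axis=2 (XY plane), |mask|=16  ⇒  voxels=44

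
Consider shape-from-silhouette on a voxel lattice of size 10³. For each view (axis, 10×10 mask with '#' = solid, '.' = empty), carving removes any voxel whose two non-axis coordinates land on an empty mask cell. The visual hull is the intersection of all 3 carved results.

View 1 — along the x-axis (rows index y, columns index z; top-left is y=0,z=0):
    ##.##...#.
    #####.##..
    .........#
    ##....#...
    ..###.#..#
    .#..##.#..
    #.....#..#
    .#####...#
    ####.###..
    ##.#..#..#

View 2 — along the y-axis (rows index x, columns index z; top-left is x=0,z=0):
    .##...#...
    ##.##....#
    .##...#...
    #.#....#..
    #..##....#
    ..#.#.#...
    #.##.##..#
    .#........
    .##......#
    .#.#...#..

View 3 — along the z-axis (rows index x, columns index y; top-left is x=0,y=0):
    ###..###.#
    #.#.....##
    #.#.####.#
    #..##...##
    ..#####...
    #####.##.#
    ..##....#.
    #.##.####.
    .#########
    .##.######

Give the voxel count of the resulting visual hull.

99 voxels

full grid |V| = 1000
carve view 1 (along x, YZ-mask fill 46/100): 460 voxels remain
carve view 2 (along y, XZ-mask fill 34/100): 182 voxels remain
carve view 3 (along z, XY-mask fill 63/100): 99 voxels remain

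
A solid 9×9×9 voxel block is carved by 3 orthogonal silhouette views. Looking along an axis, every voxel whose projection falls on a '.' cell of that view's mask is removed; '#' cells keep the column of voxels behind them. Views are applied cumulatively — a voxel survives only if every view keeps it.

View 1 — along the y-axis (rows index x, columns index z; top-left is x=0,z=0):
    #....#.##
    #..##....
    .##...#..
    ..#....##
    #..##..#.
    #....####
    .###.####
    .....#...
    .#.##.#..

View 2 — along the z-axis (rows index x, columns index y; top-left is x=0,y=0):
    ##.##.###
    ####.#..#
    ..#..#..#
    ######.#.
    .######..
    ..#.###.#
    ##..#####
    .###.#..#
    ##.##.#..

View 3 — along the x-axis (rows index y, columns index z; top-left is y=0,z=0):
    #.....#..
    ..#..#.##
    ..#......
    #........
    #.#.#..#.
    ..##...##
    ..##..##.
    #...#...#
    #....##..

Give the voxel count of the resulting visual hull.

|visual hull| = 71

start: 9×9×9 = 729 voxels
V1 y: intersect with XZ mask (34 set) -- 306 left
V2 z: intersect with XY mask (51 set) -- 199 left
V3 x: intersect with YZ mask (26 set) -- 71 left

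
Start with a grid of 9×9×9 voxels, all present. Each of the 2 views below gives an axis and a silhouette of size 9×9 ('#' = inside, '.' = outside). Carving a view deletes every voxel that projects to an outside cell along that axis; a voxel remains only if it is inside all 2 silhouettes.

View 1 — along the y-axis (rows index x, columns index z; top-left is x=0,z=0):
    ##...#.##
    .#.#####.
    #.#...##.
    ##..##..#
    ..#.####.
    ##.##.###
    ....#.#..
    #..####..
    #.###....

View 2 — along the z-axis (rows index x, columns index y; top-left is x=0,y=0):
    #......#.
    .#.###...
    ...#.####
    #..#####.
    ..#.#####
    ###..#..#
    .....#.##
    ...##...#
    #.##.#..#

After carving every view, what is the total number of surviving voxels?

full grid |V| = 729
[1] y-view keeps 43 columns → grid now 387
[2] z-view keeps 39 columns → grid now 190

190 voxels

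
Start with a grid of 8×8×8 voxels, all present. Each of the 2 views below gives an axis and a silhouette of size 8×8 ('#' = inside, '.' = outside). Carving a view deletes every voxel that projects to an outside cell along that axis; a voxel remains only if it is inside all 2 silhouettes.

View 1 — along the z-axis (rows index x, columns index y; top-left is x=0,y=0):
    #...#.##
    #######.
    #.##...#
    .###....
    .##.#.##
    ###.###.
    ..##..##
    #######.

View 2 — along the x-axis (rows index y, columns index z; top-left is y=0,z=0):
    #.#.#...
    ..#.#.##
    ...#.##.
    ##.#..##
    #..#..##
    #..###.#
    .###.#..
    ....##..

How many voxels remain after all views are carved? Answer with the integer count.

148 voxels

full grid |V| = 512
carve view 1 (along z, XY-mask fill 40/64): 320 voxels remain
carve view 2 (along x, YZ-mask fill 30/64): 148 voxels remain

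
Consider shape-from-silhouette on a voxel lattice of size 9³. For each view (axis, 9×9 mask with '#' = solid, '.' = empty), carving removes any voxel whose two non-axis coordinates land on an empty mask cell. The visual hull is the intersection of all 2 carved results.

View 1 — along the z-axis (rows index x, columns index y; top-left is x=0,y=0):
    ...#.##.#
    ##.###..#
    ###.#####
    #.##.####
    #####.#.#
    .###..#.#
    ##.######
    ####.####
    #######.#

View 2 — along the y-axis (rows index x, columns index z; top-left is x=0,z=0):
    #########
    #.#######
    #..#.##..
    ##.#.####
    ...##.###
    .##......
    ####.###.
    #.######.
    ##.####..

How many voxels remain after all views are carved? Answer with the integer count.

start: 9×9×9 = 729 voxels
carve view 1 (along z, XY-mask fill 61/81): 549 voxels remain
carve view 2 (along y, XZ-mask fill 55/81): 370 voxels remain

voxel count = 370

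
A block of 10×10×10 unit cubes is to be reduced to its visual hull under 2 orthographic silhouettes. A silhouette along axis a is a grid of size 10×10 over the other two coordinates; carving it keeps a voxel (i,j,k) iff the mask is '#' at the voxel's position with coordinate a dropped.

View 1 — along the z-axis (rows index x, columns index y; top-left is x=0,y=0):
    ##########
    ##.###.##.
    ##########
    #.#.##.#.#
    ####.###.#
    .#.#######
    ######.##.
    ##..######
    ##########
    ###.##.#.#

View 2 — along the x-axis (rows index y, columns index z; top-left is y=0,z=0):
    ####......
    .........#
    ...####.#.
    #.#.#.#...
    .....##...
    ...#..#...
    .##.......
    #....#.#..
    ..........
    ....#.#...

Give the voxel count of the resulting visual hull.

start: 10×10×10 = 1000 voxels
V1 z: intersect with XY mask (82 set) -- 820 left
V2 x: intersect with YZ mask (25 set) -- 204 left

204 voxels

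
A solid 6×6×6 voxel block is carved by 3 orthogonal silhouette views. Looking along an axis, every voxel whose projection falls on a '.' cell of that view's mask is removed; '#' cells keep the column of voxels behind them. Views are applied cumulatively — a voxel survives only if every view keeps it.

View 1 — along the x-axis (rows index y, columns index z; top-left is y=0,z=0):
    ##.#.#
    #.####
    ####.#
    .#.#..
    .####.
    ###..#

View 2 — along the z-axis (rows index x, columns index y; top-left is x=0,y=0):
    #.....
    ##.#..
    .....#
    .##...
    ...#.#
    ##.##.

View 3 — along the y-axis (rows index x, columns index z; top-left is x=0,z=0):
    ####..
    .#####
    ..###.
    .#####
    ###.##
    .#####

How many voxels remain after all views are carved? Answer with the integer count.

full grid |V| = 216
after view 1 [x-axis, 24 of 36 cells solid] → remaining = 144
after view 2 [z-axis, 13 of 36 cells solid] → remaining = 50
after view 3 [y-axis, 27 of 36 cells solid] → remaining = 39

39 voxels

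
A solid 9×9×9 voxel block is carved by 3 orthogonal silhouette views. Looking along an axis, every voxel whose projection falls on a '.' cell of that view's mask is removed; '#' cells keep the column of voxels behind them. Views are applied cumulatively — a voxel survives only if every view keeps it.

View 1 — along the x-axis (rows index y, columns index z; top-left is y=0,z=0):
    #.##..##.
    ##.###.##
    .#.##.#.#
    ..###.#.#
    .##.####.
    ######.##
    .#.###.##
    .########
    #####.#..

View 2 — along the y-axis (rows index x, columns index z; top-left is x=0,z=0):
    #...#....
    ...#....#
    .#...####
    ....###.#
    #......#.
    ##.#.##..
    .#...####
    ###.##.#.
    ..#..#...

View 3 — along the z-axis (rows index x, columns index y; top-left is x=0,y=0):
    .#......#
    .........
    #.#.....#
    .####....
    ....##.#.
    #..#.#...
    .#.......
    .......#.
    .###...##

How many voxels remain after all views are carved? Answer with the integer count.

start: 9×9×9 = 729 voxels
after view 1 [x-axis, 56 of 81 cells solid] → remaining = 504
after view 2 [y-axis, 33 of 81 cells solid] → remaining = 198
after view 3 [z-axis, 22 of 81 cells solid] → remaining = 50

50 voxels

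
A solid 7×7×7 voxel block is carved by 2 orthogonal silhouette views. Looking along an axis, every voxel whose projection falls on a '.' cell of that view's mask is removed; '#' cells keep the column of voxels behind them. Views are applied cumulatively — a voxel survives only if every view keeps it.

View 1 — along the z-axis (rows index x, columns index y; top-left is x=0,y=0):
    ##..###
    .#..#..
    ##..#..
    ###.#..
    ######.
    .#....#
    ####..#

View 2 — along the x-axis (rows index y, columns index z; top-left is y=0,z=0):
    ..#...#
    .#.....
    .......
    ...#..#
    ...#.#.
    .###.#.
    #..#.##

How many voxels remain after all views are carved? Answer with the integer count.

remaining voxels: 51

full grid |V| = 343
after view 1 [z-axis, 27 of 49 cells solid] → remaining = 189
after view 2 [x-axis, 15 of 49 cells solid] → remaining = 51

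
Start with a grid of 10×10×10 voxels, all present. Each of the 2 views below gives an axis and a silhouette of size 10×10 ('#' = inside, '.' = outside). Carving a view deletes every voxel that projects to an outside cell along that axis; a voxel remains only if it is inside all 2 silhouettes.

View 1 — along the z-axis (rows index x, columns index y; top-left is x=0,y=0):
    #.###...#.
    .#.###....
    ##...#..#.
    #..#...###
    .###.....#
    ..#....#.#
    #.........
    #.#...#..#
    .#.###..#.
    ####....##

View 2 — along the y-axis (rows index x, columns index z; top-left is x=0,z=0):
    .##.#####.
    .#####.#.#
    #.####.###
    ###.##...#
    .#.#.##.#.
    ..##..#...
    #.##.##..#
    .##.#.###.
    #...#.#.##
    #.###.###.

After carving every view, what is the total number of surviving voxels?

remaining voxels: 251

start: 10×10×10 = 1000 voxels
after view 1 [z-axis, 41 of 100 cells solid] → remaining = 410
after view 2 [y-axis, 60 of 100 cells solid] → remaining = 251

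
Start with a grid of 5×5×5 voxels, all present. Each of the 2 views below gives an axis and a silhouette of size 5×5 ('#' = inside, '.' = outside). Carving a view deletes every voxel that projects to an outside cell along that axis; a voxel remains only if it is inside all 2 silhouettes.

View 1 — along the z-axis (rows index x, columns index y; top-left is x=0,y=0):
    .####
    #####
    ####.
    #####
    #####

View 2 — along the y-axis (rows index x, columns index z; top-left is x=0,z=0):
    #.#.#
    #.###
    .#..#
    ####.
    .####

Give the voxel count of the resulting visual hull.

80 voxels

before carving: 125 voxels (5×5×5)
  1. axis=2 (XY plane), |mask|=23  ⇒  voxels=115
  2. axis=1 (XZ plane), |mask|=17  ⇒  voxels=80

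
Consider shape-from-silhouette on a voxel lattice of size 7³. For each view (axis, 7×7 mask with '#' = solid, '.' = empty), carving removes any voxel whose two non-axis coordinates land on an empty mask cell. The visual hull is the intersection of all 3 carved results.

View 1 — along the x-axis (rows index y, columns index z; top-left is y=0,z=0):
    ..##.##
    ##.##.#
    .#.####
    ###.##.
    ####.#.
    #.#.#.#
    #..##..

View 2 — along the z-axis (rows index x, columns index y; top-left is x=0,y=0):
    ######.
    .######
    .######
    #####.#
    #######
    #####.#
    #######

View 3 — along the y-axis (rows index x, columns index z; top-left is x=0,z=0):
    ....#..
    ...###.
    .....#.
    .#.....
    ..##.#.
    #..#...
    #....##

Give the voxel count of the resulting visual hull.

|visual hull| = 58

start: 7×7×7 = 343 voxels
step 1: project along x, AND mask (31/49) → |grid| = 217
step 2: project along z, AND mask (44/49) → |grid| = 198
step 3: project along y, AND mask (14/49) → |grid| = 58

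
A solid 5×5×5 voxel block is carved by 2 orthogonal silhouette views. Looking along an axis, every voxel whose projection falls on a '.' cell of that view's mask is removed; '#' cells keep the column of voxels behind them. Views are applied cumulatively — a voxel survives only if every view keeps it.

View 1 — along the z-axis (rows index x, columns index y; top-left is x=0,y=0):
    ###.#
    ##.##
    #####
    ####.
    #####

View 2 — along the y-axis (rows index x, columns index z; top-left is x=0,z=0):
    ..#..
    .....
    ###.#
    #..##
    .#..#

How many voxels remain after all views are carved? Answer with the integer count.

|visual hull| = 46

start: 5×5×5 = 125 voxels
  1. axis=2 (XY plane), |mask|=22  ⇒  voxels=110
  2. axis=1 (XZ plane), |mask|=10  ⇒  voxels=46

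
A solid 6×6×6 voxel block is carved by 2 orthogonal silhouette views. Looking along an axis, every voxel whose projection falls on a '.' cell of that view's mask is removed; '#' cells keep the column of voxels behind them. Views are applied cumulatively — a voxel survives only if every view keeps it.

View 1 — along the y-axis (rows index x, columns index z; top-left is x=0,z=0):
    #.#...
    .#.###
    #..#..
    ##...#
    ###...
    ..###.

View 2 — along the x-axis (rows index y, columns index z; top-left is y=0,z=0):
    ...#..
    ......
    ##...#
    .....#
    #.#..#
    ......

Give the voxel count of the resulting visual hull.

start: 6×6×6 = 216 voxels
[1] y-view keeps 17 columns → grid now 102
[2] x-view keeps 8 columns → grid now 23

23 voxels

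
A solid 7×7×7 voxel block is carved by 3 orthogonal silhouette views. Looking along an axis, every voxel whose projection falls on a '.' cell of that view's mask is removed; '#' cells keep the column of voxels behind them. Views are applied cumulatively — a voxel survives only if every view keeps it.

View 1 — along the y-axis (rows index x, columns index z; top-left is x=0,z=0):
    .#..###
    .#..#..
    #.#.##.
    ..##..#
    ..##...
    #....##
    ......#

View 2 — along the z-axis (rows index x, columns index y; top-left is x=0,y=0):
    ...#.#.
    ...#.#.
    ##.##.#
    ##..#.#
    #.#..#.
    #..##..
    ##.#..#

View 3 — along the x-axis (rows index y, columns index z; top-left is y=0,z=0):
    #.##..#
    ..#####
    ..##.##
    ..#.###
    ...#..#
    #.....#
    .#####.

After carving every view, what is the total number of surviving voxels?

38 voxels

initial block: 7^3 = 343
carve view 1 (along y, XZ-mask fill 19/49): 133 voxels remain
carve view 2 (along z, XY-mask fill 23/49): 63 voxels remain
carve view 3 (along x, YZ-mask fill 26/49): 38 voxels remain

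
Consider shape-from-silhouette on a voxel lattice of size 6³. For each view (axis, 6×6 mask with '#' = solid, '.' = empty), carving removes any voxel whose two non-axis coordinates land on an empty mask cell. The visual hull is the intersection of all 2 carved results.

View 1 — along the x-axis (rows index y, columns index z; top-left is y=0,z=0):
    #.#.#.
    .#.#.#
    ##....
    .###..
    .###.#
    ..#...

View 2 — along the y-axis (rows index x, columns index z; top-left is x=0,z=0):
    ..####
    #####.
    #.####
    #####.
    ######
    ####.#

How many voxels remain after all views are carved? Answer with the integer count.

81 voxels

before carving: 216 voxels (6×6×6)
V1 x: intersect with YZ mask (16 set) -- 96 left
V2 y: intersect with XZ mask (30 set) -- 81 left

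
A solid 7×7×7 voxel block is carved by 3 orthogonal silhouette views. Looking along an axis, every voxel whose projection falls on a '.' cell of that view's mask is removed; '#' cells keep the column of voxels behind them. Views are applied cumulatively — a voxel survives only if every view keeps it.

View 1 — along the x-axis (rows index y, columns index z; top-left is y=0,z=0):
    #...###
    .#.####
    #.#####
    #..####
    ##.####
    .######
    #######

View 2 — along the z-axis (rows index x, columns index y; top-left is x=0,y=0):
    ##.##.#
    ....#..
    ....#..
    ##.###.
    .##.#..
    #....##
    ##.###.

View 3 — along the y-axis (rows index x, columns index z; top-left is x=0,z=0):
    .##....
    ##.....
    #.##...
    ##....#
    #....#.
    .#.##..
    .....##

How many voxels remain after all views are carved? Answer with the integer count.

before carving: 343 voxels (7×7×7)
[1] x-view keeps 39 columns → grid now 273
[2] z-view keeps 23 columns → grid now 125
[3] y-view keeps 17 columns → grid now 41

voxel count = 41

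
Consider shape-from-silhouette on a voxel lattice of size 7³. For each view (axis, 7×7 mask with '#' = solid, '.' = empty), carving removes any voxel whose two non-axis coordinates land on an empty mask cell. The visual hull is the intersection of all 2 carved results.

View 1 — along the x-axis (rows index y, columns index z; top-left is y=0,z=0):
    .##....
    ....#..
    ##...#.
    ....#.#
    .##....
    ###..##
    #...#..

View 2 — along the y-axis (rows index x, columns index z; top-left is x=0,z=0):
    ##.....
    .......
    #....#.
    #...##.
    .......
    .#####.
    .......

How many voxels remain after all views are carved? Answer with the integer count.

|visual hull| = 32

before carving: 343 voxels (7×7×7)
  1. axis=0 (YZ plane), |mask|=17  ⇒  voxels=119
  2. axis=1 (XZ plane), |mask|=12  ⇒  voxels=32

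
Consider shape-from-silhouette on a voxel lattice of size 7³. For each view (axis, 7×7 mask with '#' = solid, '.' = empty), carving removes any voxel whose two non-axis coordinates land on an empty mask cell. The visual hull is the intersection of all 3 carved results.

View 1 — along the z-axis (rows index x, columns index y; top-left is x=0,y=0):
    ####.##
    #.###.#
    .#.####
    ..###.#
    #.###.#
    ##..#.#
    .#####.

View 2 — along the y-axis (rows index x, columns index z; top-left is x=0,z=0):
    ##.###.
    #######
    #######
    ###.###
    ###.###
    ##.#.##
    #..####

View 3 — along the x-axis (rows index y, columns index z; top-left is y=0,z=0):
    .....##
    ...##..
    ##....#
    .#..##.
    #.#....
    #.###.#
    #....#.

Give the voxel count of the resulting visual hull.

|visual hull| = 78

start: 7×7×7 = 343 voxels
[1] z-view keeps 34 columns → grid now 238
[2] y-view keeps 41 columns → grid now 199
[3] x-view keeps 19 columns → grid now 78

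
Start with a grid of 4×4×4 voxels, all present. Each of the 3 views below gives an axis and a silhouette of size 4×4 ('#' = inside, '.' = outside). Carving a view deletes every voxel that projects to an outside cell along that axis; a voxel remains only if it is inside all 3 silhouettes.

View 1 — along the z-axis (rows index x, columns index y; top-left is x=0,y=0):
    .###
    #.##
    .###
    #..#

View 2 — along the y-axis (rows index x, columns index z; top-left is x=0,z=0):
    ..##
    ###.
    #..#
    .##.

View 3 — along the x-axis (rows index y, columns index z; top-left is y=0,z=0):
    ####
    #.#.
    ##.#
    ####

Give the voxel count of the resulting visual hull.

remaining voxels: 21

start: 4×4×4 = 64 voxels
[1] z-view keeps 11 columns → grid now 44
[2] y-view keeps 9 columns → grid now 25
[3] x-view keeps 13 columns → grid now 21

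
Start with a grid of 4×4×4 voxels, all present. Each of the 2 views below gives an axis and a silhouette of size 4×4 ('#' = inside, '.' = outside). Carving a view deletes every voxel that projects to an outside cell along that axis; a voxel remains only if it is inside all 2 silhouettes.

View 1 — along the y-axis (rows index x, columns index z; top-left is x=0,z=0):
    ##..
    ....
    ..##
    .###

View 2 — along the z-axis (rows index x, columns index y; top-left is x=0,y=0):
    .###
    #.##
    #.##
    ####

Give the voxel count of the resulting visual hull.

24 voxels

initial block: 4^3 = 64
step 1: project along y, AND mask (7/16) → |grid| = 28
step 2: project along z, AND mask (13/16) → |grid| = 24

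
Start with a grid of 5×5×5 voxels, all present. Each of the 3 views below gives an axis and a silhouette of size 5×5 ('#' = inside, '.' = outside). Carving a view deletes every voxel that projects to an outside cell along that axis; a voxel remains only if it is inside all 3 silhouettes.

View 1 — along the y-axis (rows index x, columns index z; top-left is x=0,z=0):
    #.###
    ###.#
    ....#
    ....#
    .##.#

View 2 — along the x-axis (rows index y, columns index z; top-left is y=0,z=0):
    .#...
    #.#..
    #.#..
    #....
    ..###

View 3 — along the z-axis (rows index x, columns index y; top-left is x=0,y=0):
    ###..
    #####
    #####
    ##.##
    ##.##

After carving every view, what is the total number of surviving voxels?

start: 5×5×5 = 125 voxels
carve view 1 (along y, XZ-mask fill 13/25): 65 voxels remain
carve view 2 (along x, YZ-mask fill 9/25): 23 voxels remain
carve view 3 (along z, XY-mask fill 21/25): 18 voxels remain

|visual hull| = 18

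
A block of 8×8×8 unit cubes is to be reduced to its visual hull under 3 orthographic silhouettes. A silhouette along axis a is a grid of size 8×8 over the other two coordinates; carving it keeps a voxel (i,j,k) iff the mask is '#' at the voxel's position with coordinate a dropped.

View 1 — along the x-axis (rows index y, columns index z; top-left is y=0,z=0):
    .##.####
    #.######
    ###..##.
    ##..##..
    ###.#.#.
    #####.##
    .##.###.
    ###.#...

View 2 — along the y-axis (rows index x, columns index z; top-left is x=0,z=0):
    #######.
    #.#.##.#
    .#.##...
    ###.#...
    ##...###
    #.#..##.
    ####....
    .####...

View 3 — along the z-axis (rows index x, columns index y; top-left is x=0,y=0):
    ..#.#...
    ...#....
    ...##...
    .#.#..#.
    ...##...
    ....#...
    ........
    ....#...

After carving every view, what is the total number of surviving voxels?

before carving: 512 voxels (8×8×8)
step 1: project along x, AND mask (43/64) → |grid| = 344
step 2: project along y, AND mask (36/64) → |grid| = 207
step 3: project along z, AND mask (12/64) → |grid| = 38

voxel count = 38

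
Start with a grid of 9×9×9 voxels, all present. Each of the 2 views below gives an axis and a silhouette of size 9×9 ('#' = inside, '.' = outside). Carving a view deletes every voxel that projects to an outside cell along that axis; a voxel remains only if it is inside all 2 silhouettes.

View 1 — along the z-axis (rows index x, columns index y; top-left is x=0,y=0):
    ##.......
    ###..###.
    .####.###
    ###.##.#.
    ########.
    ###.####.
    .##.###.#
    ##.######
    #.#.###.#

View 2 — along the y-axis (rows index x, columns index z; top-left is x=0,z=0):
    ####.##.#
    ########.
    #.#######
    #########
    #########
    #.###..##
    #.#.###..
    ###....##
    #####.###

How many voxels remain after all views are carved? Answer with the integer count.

404 voxels

before carving: 729 voxels (9×9×9)
after view 1 [z-axis, 56 of 81 cells solid] → remaining = 504
after view 2 [y-axis, 65 of 81 cells solid] → remaining = 404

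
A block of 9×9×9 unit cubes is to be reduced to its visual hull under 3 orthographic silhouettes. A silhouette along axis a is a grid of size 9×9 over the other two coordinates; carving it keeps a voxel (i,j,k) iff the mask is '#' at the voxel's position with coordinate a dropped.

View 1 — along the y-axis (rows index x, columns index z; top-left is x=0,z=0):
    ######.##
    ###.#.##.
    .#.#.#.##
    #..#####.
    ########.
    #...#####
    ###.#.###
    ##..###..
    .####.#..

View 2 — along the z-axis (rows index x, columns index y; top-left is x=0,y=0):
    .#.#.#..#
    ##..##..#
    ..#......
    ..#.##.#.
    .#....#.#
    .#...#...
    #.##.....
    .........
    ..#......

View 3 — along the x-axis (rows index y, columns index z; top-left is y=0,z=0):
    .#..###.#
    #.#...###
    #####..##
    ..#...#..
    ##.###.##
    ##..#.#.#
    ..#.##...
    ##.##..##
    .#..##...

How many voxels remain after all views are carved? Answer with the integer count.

initial block: 9^3 = 729
step 1: project along y, AND mask (56/81) → |grid| = 504
step 2: project along z, AND mask (23/81) → |grid| = 153
step 3: project along x, AND mask (43/81) → |grid| = 83

|visual hull| = 83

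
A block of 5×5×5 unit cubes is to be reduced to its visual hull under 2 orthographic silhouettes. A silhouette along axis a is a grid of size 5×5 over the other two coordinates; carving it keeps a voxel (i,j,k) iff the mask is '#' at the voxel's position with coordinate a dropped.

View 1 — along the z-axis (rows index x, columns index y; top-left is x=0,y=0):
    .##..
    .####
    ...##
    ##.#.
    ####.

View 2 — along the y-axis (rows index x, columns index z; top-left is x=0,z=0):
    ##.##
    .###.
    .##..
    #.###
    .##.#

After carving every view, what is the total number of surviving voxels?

|visual hull| = 48

full grid |V| = 125
after view 1 [z-axis, 15 of 25 cells solid] → remaining = 75
after view 2 [y-axis, 16 of 25 cells solid] → remaining = 48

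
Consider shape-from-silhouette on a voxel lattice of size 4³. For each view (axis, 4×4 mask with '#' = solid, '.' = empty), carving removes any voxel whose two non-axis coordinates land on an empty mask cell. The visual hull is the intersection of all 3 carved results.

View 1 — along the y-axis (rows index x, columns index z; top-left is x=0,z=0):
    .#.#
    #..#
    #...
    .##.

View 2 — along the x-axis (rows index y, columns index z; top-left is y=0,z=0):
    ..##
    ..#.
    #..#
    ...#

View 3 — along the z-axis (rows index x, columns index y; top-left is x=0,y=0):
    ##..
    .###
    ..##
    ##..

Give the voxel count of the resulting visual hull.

before carving: 64 voxels (4×4×4)
  1. axis=1 (XZ plane), |mask|=7  ⇒  voxels=28
  2. axis=0 (YZ plane), |mask|=6  ⇒  voxels=10
  3. axis=2 (XY plane), |mask|=9  ⇒  voxels=7

|visual hull| = 7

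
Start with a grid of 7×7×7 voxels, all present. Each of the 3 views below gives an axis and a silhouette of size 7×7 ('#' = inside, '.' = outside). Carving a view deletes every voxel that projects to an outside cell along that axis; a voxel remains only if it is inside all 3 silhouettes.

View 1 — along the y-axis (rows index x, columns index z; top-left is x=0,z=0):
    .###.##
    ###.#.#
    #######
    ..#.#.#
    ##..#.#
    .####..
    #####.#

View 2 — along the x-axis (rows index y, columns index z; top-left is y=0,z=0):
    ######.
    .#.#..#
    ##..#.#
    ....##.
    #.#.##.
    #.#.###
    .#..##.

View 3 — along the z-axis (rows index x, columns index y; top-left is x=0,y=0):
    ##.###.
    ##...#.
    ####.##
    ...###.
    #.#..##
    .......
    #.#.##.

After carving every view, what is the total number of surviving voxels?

start: 7×7×7 = 343 voxels
V1 y: intersect with XZ mask (34 set) -- 238 left
V2 x: intersect with YZ mask (27 set) -- 130 left
V3 z: intersect with XY mask (25 set) -- 80 left

80 voxels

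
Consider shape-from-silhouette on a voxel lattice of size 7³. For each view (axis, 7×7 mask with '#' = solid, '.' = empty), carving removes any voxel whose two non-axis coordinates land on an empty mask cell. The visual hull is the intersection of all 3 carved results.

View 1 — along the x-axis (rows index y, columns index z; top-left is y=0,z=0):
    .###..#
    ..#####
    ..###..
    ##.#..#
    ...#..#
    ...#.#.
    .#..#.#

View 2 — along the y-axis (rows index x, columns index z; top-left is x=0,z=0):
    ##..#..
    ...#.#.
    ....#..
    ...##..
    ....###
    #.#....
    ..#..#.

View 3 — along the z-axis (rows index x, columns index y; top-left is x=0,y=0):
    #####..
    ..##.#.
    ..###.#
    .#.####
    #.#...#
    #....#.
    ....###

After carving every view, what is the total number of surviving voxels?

full grid |V| = 343
carve view 1 (along x, YZ-mask fill 23/49): 161 voxels remain
carve view 2 (along y, XZ-mask fill 15/49): 46 voxels remain
carve view 3 (along z, XY-mask fill 25/49): 23 voxels remain

23 voxels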